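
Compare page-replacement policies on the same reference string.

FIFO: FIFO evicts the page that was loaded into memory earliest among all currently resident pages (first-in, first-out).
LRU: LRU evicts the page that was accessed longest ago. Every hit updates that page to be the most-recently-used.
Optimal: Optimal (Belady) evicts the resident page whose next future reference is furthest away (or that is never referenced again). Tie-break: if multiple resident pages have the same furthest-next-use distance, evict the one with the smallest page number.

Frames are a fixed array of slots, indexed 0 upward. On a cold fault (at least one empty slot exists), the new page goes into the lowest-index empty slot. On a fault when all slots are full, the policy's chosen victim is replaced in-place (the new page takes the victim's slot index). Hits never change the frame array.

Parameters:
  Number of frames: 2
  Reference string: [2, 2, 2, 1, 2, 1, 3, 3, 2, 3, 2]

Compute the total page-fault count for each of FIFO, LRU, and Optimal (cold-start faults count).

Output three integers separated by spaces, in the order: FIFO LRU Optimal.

--- FIFO ---
  step 0: ref 2 -> FAULT, frames=[2,-] (faults so far: 1)
  step 1: ref 2 -> HIT, frames=[2,-] (faults so far: 1)
  step 2: ref 2 -> HIT, frames=[2,-] (faults so far: 1)
  step 3: ref 1 -> FAULT, frames=[2,1] (faults so far: 2)
  step 4: ref 2 -> HIT, frames=[2,1] (faults so far: 2)
  step 5: ref 1 -> HIT, frames=[2,1] (faults so far: 2)
  step 6: ref 3 -> FAULT, evict 2, frames=[3,1] (faults so far: 3)
  step 7: ref 3 -> HIT, frames=[3,1] (faults so far: 3)
  step 8: ref 2 -> FAULT, evict 1, frames=[3,2] (faults so far: 4)
  step 9: ref 3 -> HIT, frames=[3,2] (faults so far: 4)
  step 10: ref 2 -> HIT, frames=[3,2] (faults so far: 4)
  FIFO total faults: 4
--- LRU ---
  step 0: ref 2 -> FAULT, frames=[2,-] (faults so far: 1)
  step 1: ref 2 -> HIT, frames=[2,-] (faults so far: 1)
  step 2: ref 2 -> HIT, frames=[2,-] (faults so far: 1)
  step 3: ref 1 -> FAULT, frames=[2,1] (faults so far: 2)
  step 4: ref 2 -> HIT, frames=[2,1] (faults so far: 2)
  step 5: ref 1 -> HIT, frames=[2,1] (faults so far: 2)
  step 6: ref 3 -> FAULT, evict 2, frames=[3,1] (faults so far: 3)
  step 7: ref 3 -> HIT, frames=[3,1] (faults so far: 3)
  step 8: ref 2 -> FAULT, evict 1, frames=[3,2] (faults so far: 4)
  step 9: ref 3 -> HIT, frames=[3,2] (faults so far: 4)
  step 10: ref 2 -> HIT, frames=[3,2] (faults so far: 4)
  LRU total faults: 4
--- Optimal ---
  step 0: ref 2 -> FAULT, frames=[2,-] (faults so far: 1)
  step 1: ref 2 -> HIT, frames=[2,-] (faults so far: 1)
  step 2: ref 2 -> HIT, frames=[2,-] (faults so far: 1)
  step 3: ref 1 -> FAULT, frames=[2,1] (faults so far: 2)
  step 4: ref 2 -> HIT, frames=[2,1] (faults so far: 2)
  step 5: ref 1 -> HIT, frames=[2,1] (faults so far: 2)
  step 6: ref 3 -> FAULT, evict 1, frames=[2,3] (faults so far: 3)
  step 7: ref 3 -> HIT, frames=[2,3] (faults so far: 3)
  step 8: ref 2 -> HIT, frames=[2,3] (faults so far: 3)
  step 9: ref 3 -> HIT, frames=[2,3] (faults so far: 3)
  step 10: ref 2 -> HIT, frames=[2,3] (faults so far: 3)
  Optimal total faults: 3

Answer: 4 4 3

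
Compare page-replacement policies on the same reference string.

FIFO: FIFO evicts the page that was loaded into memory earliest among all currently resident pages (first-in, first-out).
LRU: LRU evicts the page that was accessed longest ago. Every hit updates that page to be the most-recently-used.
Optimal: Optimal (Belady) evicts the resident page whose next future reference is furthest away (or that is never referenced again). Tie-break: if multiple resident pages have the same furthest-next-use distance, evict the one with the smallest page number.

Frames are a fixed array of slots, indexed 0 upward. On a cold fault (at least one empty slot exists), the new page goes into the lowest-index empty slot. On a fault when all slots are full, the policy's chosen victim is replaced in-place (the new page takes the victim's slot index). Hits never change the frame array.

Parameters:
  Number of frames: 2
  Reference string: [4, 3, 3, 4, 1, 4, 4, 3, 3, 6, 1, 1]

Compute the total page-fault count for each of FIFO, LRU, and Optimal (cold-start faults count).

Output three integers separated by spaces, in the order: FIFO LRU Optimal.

Answer: 7 6 5

Derivation:
--- FIFO ---
  step 0: ref 4 -> FAULT, frames=[4,-] (faults so far: 1)
  step 1: ref 3 -> FAULT, frames=[4,3] (faults so far: 2)
  step 2: ref 3 -> HIT, frames=[4,3] (faults so far: 2)
  step 3: ref 4 -> HIT, frames=[4,3] (faults so far: 2)
  step 4: ref 1 -> FAULT, evict 4, frames=[1,3] (faults so far: 3)
  step 5: ref 4 -> FAULT, evict 3, frames=[1,4] (faults so far: 4)
  step 6: ref 4 -> HIT, frames=[1,4] (faults so far: 4)
  step 7: ref 3 -> FAULT, evict 1, frames=[3,4] (faults so far: 5)
  step 8: ref 3 -> HIT, frames=[3,4] (faults so far: 5)
  step 9: ref 6 -> FAULT, evict 4, frames=[3,6] (faults so far: 6)
  step 10: ref 1 -> FAULT, evict 3, frames=[1,6] (faults so far: 7)
  step 11: ref 1 -> HIT, frames=[1,6] (faults so far: 7)
  FIFO total faults: 7
--- LRU ---
  step 0: ref 4 -> FAULT, frames=[4,-] (faults so far: 1)
  step 1: ref 3 -> FAULT, frames=[4,3] (faults so far: 2)
  step 2: ref 3 -> HIT, frames=[4,3] (faults so far: 2)
  step 3: ref 4 -> HIT, frames=[4,3] (faults so far: 2)
  step 4: ref 1 -> FAULT, evict 3, frames=[4,1] (faults so far: 3)
  step 5: ref 4 -> HIT, frames=[4,1] (faults so far: 3)
  step 6: ref 4 -> HIT, frames=[4,1] (faults so far: 3)
  step 7: ref 3 -> FAULT, evict 1, frames=[4,3] (faults so far: 4)
  step 8: ref 3 -> HIT, frames=[4,3] (faults so far: 4)
  step 9: ref 6 -> FAULT, evict 4, frames=[6,3] (faults so far: 5)
  step 10: ref 1 -> FAULT, evict 3, frames=[6,1] (faults so far: 6)
  step 11: ref 1 -> HIT, frames=[6,1] (faults so far: 6)
  LRU total faults: 6
--- Optimal ---
  step 0: ref 4 -> FAULT, frames=[4,-] (faults so far: 1)
  step 1: ref 3 -> FAULT, frames=[4,3] (faults so far: 2)
  step 2: ref 3 -> HIT, frames=[4,3] (faults so far: 2)
  step 3: ref 4 -> HIT, frames=[4,3] (faults so far: 2)
  step 4: ref 1 -> FAULT, evict 3, frames=[4,1] (faults so far: 3)
  step 5: ref 4 -> HIT, frames=[4,1] (faults so far: 3)
  step 6: ref 4 -> HIT, frames=[4,1] (faults so far: 3)
  step 7: ref 3 -> FAULT, evict 4, frames=[3,1] (faults so far: 4)
  step 8: ref 3 -> HIT, frames=[3,1] (faults so far: 4)
  step 9: ref 6 -> FAULT, evict 3, frames=[6,1] (faults so far: 5)
  step 10: ref 1 -> HIT, frames=[6,1] (faults so far: 5)
  step 11: ref 1 -> HIT, frames=[6,1] (faults so far: 5)
  Optimal total faults: 5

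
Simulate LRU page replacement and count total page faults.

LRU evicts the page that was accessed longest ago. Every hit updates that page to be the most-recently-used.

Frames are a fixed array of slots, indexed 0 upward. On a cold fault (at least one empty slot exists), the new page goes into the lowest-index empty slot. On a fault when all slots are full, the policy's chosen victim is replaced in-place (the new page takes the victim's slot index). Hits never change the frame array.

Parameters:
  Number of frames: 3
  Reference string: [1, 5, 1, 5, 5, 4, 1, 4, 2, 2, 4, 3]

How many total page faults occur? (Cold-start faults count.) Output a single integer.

Step 0: ref 1 → FAULT, frames=[1,-,-]
Step 1: ref 5 → FAULT, frames=[1,5,-]
Step 2: ref 1 → HIT, frames=[1,5,-]
Step 3: ref 5 → HIT, frames=[1,5,-]
Step 4: ref 5 → HIT, frames=[1,5,-]
Step 5: ref 4 → FAULT, frames=[1,5,4]
Step 6: ref 1 → HIT, frames=[1,5,4]
Step 7: ref 4 → HIT, frames=[1,5,4]
Step 8: ref 2 → FAULT (evict 5), frames=[1,2,4]
Step 9: ref 2 → HIT, frames=[1,2,4]
Step 10: ref 4 → HIT, frames=[1,2,4]
Step 11: ref 3 → FAULT (evict 1), frames=[3,2,4]
Total faults: 5

Answer: 5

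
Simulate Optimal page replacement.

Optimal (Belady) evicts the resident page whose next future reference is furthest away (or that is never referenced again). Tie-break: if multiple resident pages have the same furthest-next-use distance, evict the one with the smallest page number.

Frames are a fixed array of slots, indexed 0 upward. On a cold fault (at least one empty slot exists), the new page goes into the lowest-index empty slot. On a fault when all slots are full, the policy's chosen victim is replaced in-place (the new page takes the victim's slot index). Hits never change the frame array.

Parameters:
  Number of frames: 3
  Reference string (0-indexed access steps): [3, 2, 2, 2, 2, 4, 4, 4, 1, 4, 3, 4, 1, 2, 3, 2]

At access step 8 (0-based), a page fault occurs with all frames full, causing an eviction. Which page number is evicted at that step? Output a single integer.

Answer: 2

Derivation:
Step 0: ref 3 -> FAULT, frames=[3,-,-]
Step 1: ref 2 -> FAULT, frames=[3,2,-]
Step 2: ref 2 -> HIT, frames=[3,2,-]
Step 3: ref 2 -> HIT, frames=[3,2,-]
Step 4: ref 2 -> HIT, frames=[3,2,-]
Step 5: ref 4 -> FAULT, frames=[3,2,4]
Step 6: ref 4 -> HIT, frames=[3,2,4]
Step 7: ref 4 -> HIT, frames=[3,2,4]
Step 8: ref 1 -> FAULT, evict 2, frames=[3,1,4]
At step 8: evicted page 2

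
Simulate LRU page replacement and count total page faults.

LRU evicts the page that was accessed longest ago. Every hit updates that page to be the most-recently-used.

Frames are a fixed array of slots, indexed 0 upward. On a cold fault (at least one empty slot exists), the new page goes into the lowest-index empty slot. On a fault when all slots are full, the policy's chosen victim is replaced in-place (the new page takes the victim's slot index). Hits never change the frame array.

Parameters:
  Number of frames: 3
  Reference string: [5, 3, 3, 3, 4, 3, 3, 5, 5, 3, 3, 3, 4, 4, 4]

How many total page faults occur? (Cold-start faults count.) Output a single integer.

Answer: 3

Derivation:
Step 0: ref 5 → FAULT, frames=[5,-,-]
Step 1: ref 3 → FAULT, frames=[5,3,-]
Step 2: ref 3 → HIT, frames=[5,3,-]
Step 3: ref 3 → HIT, frames=[5,3,-]
Step 4: ref 4 → FAULT, frames=[5,3,4]
Step 5: ref 3 → HIT, frames=[5,3,4]
Step 6: ref 3 → HIT, frames=[5,3,4]
Step 7: ref 5 → HIT, frames=[5,3,4]
Step 8: ref 5 → HIT, frames=[5,3,4]
Step 9: ref 3 → HIT, frames=[5,3,4]
Step 10: ref 3 → HIT, frames=[5,3,4]
Step 11: ref 3 → HIT, frames=[5,3,4]
Step 12: ref 4 → HIT, frames=[5,3,4]
Step 13: ref 4 → HIT, frames=[5,3,4]
Step 14: ref 4 → HIT, frames=[5,3,4]
Total faults: 3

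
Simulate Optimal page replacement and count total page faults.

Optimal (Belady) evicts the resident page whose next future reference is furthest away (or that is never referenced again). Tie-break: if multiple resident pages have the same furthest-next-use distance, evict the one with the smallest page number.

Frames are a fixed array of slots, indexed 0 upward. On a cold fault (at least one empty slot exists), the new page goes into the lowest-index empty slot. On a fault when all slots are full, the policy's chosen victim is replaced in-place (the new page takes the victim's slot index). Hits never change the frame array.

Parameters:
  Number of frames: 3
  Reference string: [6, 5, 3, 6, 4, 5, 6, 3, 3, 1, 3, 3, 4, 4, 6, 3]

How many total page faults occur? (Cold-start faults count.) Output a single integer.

Step 0: ref 6 → FAULT, frames=[6,-,-]
Step 1: ref 5 → FAULT, frames=[6,5,-]
Step 2: ref 3 → FAULT, frames=[6,5,3]
Step 3: ref 6 → HIT, frames=[6,5,3]
Step 4: ref 4 → FAULT (evict 3), frames=[6,5,4]
Step 5: ref 5 → HIT, frames=[6,5,4]
Step 6: ref 6 → HIT, frames=[6,5,4]
Step 7: ref 3 → FAULT (evict 5), frames=[6,3,4]
Step 8: ref 3 → HIT, frames=[6,3,4]
Step 9: ref 1 → FAULT (evict 6), frames=[1,3,4]
Step 10: ref 3 → HIT, frames=[1,3,4]
Step 11: ref 3 → HIT, frames=[1,3,4]
Step 12: ref 4 → HIT, frames=[1,3,4]
Step 13: ref 4 → HIT, frames=[1,3,4]
Step 14: ref 6 → FAULT (evict 1), frames=[6,3,4]
Step 15: ref 3 → HIT, frames=[6,3,4]
Total faults: 7

Answer: 7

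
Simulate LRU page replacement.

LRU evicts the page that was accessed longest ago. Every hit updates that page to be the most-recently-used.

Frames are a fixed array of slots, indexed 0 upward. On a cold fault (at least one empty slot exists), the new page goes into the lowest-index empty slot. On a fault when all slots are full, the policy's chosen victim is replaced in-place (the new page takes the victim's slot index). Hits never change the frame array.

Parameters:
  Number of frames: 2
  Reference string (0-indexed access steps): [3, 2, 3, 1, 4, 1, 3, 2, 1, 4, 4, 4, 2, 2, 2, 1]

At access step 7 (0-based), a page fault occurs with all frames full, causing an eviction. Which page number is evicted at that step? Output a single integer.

Step 0: ref 3 -> FAULT, frames=[3,-]
Step 1: ref 2 -> FAULT, frames=[3,2]
Step 2: ref 3 -> HIT, frames=[3,2]
Step 3: ref 1 -> FAULT, evict 2, frames=[3,1]
Step 4: ref 4 -> FAULT, evict 3, frames=[4,1]
Step 5: ref 1 -> HIT, frames=[4,1]
Step 6: ref 3 -> FAULT, evict 4, frames=[3,1]
Step 7: ref 2 -> FAULT, evict 1, frames=[3,2]
At step 7: evicted page 1

Answer: 1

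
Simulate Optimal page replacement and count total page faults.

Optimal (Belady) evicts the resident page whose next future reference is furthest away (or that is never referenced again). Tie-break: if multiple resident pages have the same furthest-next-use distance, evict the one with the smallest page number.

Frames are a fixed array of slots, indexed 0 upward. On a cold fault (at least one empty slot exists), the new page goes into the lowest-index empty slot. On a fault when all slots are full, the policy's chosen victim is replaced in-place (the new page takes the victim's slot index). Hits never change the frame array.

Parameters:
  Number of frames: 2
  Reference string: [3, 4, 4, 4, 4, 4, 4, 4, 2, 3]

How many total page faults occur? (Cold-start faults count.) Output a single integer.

Step 0: ref 3 → FAULT, frames=[3,-]
Step 1: ref 4 → FAULT, frames=[3,4]
Step 2: ref 4 → HIT, frames=[3,4]
Step 3: ref 4 → HIT, frames=[3,4]
Step 4: ref 4 → HIT, frames=[3,4]
Step 5: ref 4 → HIT, frames=[3,4]
Step 6: ref 4 → HIT, frames=[3,4]
Step 7: ref 4 → HIT, frames=[3,4]
Step 8: ref 2 → FAULT (evict 4), frames=[3,2]
Step 9: ref 3 → HIT, frames=[3,2]
Total faults: 3

Answer: 3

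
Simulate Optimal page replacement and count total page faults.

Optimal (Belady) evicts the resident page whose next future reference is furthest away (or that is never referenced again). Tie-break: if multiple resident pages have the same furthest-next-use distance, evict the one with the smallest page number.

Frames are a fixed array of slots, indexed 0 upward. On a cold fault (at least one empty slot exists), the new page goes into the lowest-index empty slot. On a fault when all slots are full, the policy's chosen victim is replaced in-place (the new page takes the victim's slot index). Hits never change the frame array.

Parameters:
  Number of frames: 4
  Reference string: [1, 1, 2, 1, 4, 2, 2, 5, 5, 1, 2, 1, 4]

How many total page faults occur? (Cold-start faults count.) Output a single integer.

Step 0: ref 1 → FAULT, frames=[1,-,-,-]
Step 1: ref 1 → HIT, frames=[1,-,-,-]
Step 2: ref 2 → FAULT, frames=[1,2,-,-]
Step 3: ref 1 → HIT, frames=[1,2,-,-]
Step 4: ref 4 → FAULT, frames=[1,2,4,-]
Step 5: ref 2 → HIT, frames=[1,2,4,-]
Step 6: ref 2 → HIT, frames=[1,2,4,-]
Step 7: ref 5 → FAULT, frames=[1,2,4,5]
Step 8: ref 5 → HIT, frames=[1,2,4,5]
Step 9: ref 1 → HIT, frames=[1,2,4,5]
Step 10: ref 2 → HIT, frames=[1,2,4,5]
Step 11: ref 1 → HIT, frames=[1,2,4,5]
Step 12: ref 4 → HIT, frames=[1,2,4,5]
Total faults: 4

Answer: 4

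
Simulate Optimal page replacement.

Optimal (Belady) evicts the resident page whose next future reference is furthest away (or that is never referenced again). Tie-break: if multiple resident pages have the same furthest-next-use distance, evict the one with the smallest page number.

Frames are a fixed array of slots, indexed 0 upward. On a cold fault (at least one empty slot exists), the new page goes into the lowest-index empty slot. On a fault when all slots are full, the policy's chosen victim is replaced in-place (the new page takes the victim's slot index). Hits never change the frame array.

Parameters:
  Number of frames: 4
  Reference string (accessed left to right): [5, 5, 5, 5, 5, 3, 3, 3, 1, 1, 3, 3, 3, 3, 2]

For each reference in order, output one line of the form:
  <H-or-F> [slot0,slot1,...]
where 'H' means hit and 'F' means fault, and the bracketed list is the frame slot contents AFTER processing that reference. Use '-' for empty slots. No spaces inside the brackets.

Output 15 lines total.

F [5,-,-,-]
H [5,-,-,-]
H [5,-,-,-]
H [5,-,-,-]
H [5,-,-,-]
F [5,3,-,-]
H [5,3,-,-]
H [5,3,-,-]
F [5,3,1,-]
H [5,3,1,-]
H [5,3,1,-]
H [5,3,1,-]
H [5,3,1,-]
H [5,3,1,-]
F [5,3,1,2]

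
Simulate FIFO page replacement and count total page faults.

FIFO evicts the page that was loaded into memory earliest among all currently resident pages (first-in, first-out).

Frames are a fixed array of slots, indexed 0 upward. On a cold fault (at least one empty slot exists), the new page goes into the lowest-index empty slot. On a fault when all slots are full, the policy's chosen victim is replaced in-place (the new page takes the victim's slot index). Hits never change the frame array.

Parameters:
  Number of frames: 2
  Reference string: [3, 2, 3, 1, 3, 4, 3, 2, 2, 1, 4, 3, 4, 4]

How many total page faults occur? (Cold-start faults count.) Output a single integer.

Answer: 9

Derivation:
Step 0: ref 3 → FAULT, frames=[3,-]
Step 1: ref 2 → FAULT, frames=[3,2]
Step 2: ref 3 → HIT, frames=[3,2]
Step 3: ref 1 → FAULT (evict 3), frames=[1,2]
Step 4: ref 3 → FAULT (evict 2), frames=[1,3]
Step 5: ref 4 → FAULT (evict 1), frames=[4,3]
Step 6: ref 3 → HIT, frames=[4,3]
Step 7: ref 2 → FAULT (evict 3), frames=[4,2]
Step 8: ref 2 → HIT, frames=[4,2]
Step 9: ref 1 → FAULT (evict 4), frames=[1,2]
Step 10: ref 4 → FAULT (evict 2), frames=[1,4]
Step 11: ref 3 → FAULT (evict 1), frames=[3,4]
Step 12: ref 4 → HIT, frames=[3,4]
Step 13: ref 4 → HIT, frames=[3,4]
Total faults: 9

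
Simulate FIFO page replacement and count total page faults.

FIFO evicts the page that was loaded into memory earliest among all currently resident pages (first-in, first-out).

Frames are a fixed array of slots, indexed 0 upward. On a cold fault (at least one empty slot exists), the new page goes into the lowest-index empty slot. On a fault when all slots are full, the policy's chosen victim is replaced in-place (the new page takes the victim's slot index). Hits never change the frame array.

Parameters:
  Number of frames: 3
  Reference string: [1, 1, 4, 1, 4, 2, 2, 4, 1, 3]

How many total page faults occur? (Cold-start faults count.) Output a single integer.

Answer: 4

Derivation:
Step 0: ref 1 → FAULT, frames=[1,-,-]
Step 1: ref 1 → HIT, frames=[1,-,-]
Step 2: ref 4 → FAULT, frames=[1,4,-]
Step 3: ref 1 → HIT, frames=[1,4,-]
Step 4: ref 4 → HIT, frames=[1,4,-]
Step 5: ref 2 → FAULT, frames=[1,4,2]
Step 6: ref 2 → HIT, frames=[1,4,2]
Step 7: ref 4 → HIT, frames=[1,4,2]
Step 8: ref 1 → HIT, frames=[1,4,2]
Step 9: ref 3 → FAULT (evict 1), frames=[3,4,2]
Total faults: 4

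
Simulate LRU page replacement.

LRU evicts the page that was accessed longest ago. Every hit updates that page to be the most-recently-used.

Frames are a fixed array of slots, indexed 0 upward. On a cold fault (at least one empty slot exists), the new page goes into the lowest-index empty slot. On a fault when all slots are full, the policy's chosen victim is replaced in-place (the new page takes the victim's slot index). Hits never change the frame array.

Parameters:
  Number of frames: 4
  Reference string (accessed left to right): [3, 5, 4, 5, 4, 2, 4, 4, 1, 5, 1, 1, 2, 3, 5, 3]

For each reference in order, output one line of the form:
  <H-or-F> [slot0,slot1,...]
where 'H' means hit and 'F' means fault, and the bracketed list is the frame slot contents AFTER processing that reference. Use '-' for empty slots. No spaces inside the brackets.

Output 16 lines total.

F [3,-,-,-]
F [3,5,-,-]
F [3,5,4,-]
H [3,5,4,-]
H [3,5,4,-]
F [3,5,4,2]
H [3,5,4,2]
H [3,5,4,2]
F [1,5,4,2]
H [1,5,4,2]
H [1,5,4,2]
H [1,5,4,2]
H [1,5,4,2]
F [1,5,3,2]
H [1,5,3,2]
H [1,5,3,2]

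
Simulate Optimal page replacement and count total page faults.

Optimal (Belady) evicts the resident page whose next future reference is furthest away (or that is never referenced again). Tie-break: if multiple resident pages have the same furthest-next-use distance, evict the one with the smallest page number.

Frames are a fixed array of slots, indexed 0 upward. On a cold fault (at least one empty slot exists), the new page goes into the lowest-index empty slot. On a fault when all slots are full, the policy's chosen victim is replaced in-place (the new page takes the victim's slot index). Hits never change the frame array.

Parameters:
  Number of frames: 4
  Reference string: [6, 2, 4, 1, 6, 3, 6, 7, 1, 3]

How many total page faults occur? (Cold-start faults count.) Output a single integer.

Step 0: ref 6 → FAULT, frames=[6,-,-,-]
Step 1: ref 2 → FAULT, frames=[6,2,-,-]
Step 2: ref 4 → FAULT, frames=[6,2,4,-]
Step 3: ref 1 → FAULT, frames=[6,2,4,1]
Step 4: ref 6 → HIT, frames=[6,2,4,1]
Step 5: ref 3 → FAULT (evict 2), frames=[6,3,4,1]
Step 6: ref 6 → HIT, frames=[6,3,4,1]
Step 7: ref 7 → FAULT (evict 4), frames=[6,3,7,1]
Step 8: ref 1 → HIT, frames=[6,3,7,1]
Step 9: ref 3 → HIT, frames=[6,3,7,1]
Total faults: 6

Answer: 6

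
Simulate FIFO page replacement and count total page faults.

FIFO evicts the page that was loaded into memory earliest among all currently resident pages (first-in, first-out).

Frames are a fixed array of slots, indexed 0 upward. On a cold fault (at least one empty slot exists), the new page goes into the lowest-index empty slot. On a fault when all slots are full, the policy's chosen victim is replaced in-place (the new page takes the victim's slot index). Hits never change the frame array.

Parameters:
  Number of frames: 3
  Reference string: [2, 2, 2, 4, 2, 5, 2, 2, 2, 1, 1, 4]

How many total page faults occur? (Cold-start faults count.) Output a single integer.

Step 0: ref 2 → FAULT, frames=[2,-,-]
Step 1: ref 2 → HIT, frames=[2,-,-]
Step 2: ref 2 → HIT, frames=[2,-,-]
Step 3: ref 4 → FAULT, frames=[2,4,-]
Step 4: ref 2 → HIT, frames=[2,4,-]
Step 5: ref 5 → FAULT, frames=[2,4,5]
Step 6: ref 2 → HIT, frames=[2,4,5]
Step 7: ref 2 → HIT, frames=[2,4,5]
Step 8: ref 2 → HIT, frames=[2,4,5]
Step 9: ref 1 → FAULT (evict 2), frames=[1,4,5]
Step 10: ref 1 → HIT, frames=[1,4,5]
Step 11: ref 4 → HIT, frames=[1,4,5]
Total faults: 4

Answer: 4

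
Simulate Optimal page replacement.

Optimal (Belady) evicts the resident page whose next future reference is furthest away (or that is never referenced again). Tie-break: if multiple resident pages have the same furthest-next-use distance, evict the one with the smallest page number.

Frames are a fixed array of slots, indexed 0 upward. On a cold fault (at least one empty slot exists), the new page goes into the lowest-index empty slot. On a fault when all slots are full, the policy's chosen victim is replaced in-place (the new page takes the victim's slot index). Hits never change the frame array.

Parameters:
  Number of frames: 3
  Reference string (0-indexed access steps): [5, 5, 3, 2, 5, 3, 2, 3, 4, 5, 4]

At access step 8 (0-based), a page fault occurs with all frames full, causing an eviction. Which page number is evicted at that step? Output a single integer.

Step 0: ref 5 -> FAULT, frames=[5,-,-]
Step 1: ref 5 -> HIT, frames=[5,-,-]
Step 2: ref 3 -> FAULT, frames=[5,3,-]
Step 3: ref 2 -> FAULT, frames=[5,3,2]
Step 4: ref 5 -> HIT, frames=[5,3,2]
Step 5: ref 3 -> HIT, frames=[5,3,2]
Step 6: ref 2 -> HIT, frames=[5,3,2]
Step 7: ref 3 -> HIT, frames=[5,3,2]
Step 8: ref 4 -> FAULT, evict 2, frames=[5,3,4]
At step 8: evicted page 2

Answer: 2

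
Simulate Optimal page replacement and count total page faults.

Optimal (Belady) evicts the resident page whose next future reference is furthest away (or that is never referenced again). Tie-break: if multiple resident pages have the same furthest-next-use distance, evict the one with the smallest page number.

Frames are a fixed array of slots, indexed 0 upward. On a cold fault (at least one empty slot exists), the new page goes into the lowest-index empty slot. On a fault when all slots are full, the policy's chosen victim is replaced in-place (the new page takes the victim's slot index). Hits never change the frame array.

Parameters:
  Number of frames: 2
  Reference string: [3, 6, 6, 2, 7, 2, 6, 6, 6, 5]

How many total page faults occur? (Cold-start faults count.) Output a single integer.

Step 0: ref 3 → FAULT, frames=[3,-]
Step 1: ref 6 → FAULT, frames=[3,6]
Step 2: ref 6 → HIT, frames=[3,6]
Step 3: ref 2 → FAULT (evict 3), frames=[2,6]
Step 4: ref 7 → FAULT (evict 6), frames=[2,7]
Step 5: ref 2 → HIT, frames=[2,7]
Step 6: ref 6 → FAULT (evict 2), frames=[6,7]
Step 7: ref 6 → HIT, frames=[6,7]
Step 8: ref 6 → HIT, frames=[6,7]
Step 9: ref 5 → FAULT (evict 6), frames=[5,7]
Total faults: 6

Answer: 6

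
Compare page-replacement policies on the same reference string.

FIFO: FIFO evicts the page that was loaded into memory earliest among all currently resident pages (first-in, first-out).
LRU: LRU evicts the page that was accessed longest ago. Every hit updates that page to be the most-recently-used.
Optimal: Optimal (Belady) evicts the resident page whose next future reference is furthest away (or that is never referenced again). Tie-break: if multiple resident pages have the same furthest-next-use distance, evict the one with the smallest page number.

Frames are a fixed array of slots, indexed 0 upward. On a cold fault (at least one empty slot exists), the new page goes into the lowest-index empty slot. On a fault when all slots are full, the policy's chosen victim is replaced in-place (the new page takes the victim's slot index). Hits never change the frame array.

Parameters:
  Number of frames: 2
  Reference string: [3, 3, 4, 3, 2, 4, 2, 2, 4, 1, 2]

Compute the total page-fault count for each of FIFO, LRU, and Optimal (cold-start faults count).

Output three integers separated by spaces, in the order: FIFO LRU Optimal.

Answer: 4 6 4

Derivation:
--- FIFO ---
  step 0: ref 3 -> FAULT, frames=[3,-] (faults so far: 1)
  step 1: ref 3 -> HIT, frames=[3,-] (faults so far: 1)
  step 2: ref 4 -> FAULT, frames=[3,4] (faults so far: 2)
  step 3: ref 3 -> HIT, frames=[3,4] (faults so far: 2)
  step 4: ref 2 -> FAULT, evict 3, frames=[2,4] (faults so far: 3)
  step 5: ref 4 -> HIT, frames=[2,4] (faults so far: 3)
  step 6: ref 2 -> HIT, frames=[2,4] (faults so far: 3)
  step 7: ref 2 -> HIT, frames=[2,4] (faults so far: 3)
  step 8: ref 4 -> HIT, frames=[2,4] (faults so far: 3)
  step 9: ref 1 -> FAULT, evict 4, frames=[2,1] (faults so far: 4)
  step 10: ref 2 -> HIT, frames=[2,1] (faults so far: 4)
  FIFO total faults: 4
--- LRU ---
  step 0: ref 3 -> FAULT, frames=[3,-] (faults so far: 1)
  step 1: ref 3 -> HIT, frames=[3,-] (faults so far: 1)
  step 2: ref 4 -> FAULT, frames=[3,4] (faults so far: 2)
  step 3: ref 3 -> HIT, frames=[3,4] (faults so far: 2)
  step 4: ref 2 -> FAULT, evict 4, frames=[3,2] (faults so far: 3)
  step 5: ref 4 -> FAULT, evict 3, frames=[4,2] (faults so far: 4)
  step 6: ref 2 -> HIT, frames=[4,2] (faults so far: 4)
  step 7: ref 2 -> HIT, frames=[4,2] (faults so far: 4)
  step 8: ref 4 -> HIT, frames=[4,2] (faults so far: 4)
  step 9: ref 1 -> FAULT, evict 2, frames=[4,1] (faults so far: 5)
  step 10: ref 2 -> FAULT, evict 4, frames=[2,1] (faults so far: 6)
  LRU total faults: 6
--- Optimal ---
  step 0: ref 3 -> FAULT, frames=[3,-] (faults so far: 1)
  step 1: ref 3 -> HIT, frames=[3,-] (faults so far: 1)
  step 2: ref 4 -> FAULT, frames=[3,4] (faults so far: 2)
  step 3: ref 3 -> HIT, frames=[3,4] (faults so far: 2)
  step 4: ref 2 -> FAULT, evict 3, frames=[2,4] (faults so far: 3)
  step 5: ref 4 -> HIT, frames=[2,4] (faults so far: 3)
  step 6: ref 2 -> HIT, frames=[2,4] (faults so far: 3)
  step 7: ref 2 -> HIT, frames=[2,4] (faults so far: 3)
  step 8: ref 4 -> HIT, frames=[2,4] (faults so far: 3)
  step 9: ref 1 -> FAULT, evict 4, frames=[2,1] (faults so far: 4)
  step 10: ref 2 -> HIT, frames=[2,1] (faults so far: 4)
  Optimal total faults: 4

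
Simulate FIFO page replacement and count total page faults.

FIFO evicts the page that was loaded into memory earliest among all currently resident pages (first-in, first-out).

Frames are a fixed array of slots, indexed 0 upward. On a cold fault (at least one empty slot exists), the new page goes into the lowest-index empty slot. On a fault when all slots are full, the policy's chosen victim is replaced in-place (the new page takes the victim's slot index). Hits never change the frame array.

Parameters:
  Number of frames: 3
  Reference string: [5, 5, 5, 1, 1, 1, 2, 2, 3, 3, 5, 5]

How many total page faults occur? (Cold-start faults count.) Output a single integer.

Answer: 5

Derivation:
Step 0: ref 5 → FAULT, frames=[5,-,-]
Step 1: ref 5 → HIT, frames=[5,-,-]
Step 2: ref 5 → HIT, frames=[5,-,-]
Step 3: ref 1 → FAULT, frames=[5,1,-]
Step 4: ref 1 → HIT, frames=[5,1,-]
Step 5: ref 1 → HIT, frames=[5,1,-]
Step 6: ref 2 → FAULT, frames=[5,1,2]
Step 7: ref 2 → HIT, frames=[5,1,2]
Step 8: ref 3 → FAULT (evict 5), frames=[3,1,2]
Step 9: ref 3 → HIT, frames=[3,1,2]
Step 10: ref 5 → FAULT (evict 1), frames=[3,5,2]
Step 11: ref 5 → HIT, frames=[3,5,2]
Total faults: 5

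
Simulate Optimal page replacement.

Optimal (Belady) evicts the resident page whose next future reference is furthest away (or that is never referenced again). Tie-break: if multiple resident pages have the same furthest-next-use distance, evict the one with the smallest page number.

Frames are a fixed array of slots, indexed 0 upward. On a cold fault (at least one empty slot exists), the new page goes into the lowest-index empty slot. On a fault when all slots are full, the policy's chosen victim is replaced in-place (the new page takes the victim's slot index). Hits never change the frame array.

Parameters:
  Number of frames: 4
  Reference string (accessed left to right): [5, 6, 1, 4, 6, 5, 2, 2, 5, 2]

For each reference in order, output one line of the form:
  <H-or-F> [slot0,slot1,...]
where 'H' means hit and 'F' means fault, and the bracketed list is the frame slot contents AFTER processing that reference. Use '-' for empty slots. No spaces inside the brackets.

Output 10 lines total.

F [5,-,-,-]
F [5,6,-,-]
F [5,6,1,-]
F [5,6,1,4]
H [5,6,1,4]
H [5,6,1,4]
F [5,6,2,4]
H [5,6,2,4]
H [5,6,2,4]
H [5,6,2,4]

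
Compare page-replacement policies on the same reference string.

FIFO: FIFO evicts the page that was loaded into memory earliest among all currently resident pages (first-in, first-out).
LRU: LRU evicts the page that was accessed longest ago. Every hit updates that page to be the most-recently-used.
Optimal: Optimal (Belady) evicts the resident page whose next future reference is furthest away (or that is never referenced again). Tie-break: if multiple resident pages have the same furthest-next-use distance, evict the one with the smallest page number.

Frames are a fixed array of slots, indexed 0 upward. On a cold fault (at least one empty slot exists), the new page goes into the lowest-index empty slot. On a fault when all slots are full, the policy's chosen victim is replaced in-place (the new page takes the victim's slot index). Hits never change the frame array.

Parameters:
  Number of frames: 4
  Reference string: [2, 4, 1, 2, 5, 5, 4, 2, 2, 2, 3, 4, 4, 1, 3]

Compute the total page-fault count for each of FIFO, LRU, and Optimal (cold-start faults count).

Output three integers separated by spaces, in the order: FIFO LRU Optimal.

--- FIFO ---
  step 0: ref 2 -> FAULT, frames=[2,-,-,-] (faults so far: 1)
  step 1: ref 4 -> FAULT, frames=[2,4,-,-] (faults so far: 2)
  step 2: ref 1 -> FAULT, frames=[2,4,1,-] (faults so far: 3)
  step 3: ref 2 -> HIT, frames=[2,4,1,-] (faults so far: 3)
  step 4: ref 5 -> FAULT, frames=[2,4,1,5] (faults so far: 4)
  step 5: ref 5 -> HIT, frames=[2,4,1,5] (faults so far: 4)
  step 6: ref 4 -> HIT, frames=[2,4,1,5] (faults so far: 4)
  step 7: ref 2 -> HIT, frames=[2,4,1,5] (faults so far: 4)
  step 8: ref 2 -> HIT, frames=[2,4,1,5] (faults so far: 4)
  step 9: ref 2 -> HIT, frames=[2,4,1,5] (faults so far: 4)
  step 10: ref 3 -> FAULT, evict 2, frames=[3,4,1,5] (faults so far: 5)
  step 11: ref 4 -> HIT, frames=[3,4,1,5] (faults so far: 5)
  step 12: ref 4 -> HIT, frames=[3,4,1,5] (faults so far: 5)
  step 13: ref 1 -> HIT, frames=[3,4,1,5] (faults so far: 5)
  step 14: ref 3 -> HIT, frames=[3,4,1,5] (faults so far: 5)
  FIFO total faults: 5
--- LRU ---
  step 0: ref 2 -> FAULT, frames=[2,-,-,-] (faults so far: 1)
  step 1: ref 4 -> FAULT, frames=[2,4,-,-] (faults so far: 2)
  step 2: ref 1 -> FAULT, frames=[2,4,1,-] (faults so far: 3)
  step 3: ref 2 -> HIT, frames=[2,4,1,-] (faults so far: 3)
  step 4: ref 5 -> FAULT, frames=[2,4,1,5] (faults so far: 4)
  step 5: ref 5 -> HIT, frames=[2,4,1,5] (faults so far: 4)
  step 6: ref 4 -> HIT, frames=[2,4,1,5] (faults so far: 4)
  step 7: ref 2 -> HIT, frames=[2,4,1,5] (faults so far: 4)
  step 8: ref 2 -> HIT, frames=[2,4,1,5] (faults so far: 4)
  step 9: ref 2 -> HIT, frames=[2,4,1,5] (faults so far: 4)
  step 10: ref 3 -> FAULT, evict 1, frames=[2,4,3,5] (faults so far: 5)
  step 11: ref 4 -> HIT, frames=[2,4,3,5] (faults so far: 5)
  step 12: ref 4 -> HIT, frames=[2,4,3,5] (faults so far: 5)
  step 13: ref 1 -> FAULT, evict 5, frames=[2,4,3,1] (faults so far: 6)
  step 14: ref 3 -> HIT, frames=[2,4,3,1] (faults so far: 6)
  LRU total faults: 6
--- Optimal ---
  step 0: ref 2 -> FAULT, frames=[2,-,-,-] (faults so far: 1)
  step 1: ref 4 -> FAULT, frames=[2,4,-,-] (faults so far: 2)
  step 2: ref 1 -> FAULT, frames=[2,4,1,-] (faults so far: 3)
  step 3: ref 2 -> HIT, frames=[2,4,1,-] (faults so far: 3)
  step 4: ref 5 -> FAULT, frames=[2,4,1,5] (faults so far: 4)
  step 5: ref 5 -> HIT, frames=[2,4,1,5] (faults so far: 4)
  step 6: ref 4 -> HIT, frames=[2,4,1,5] (faults so far: 4)
  step 7: ref 2 -> HIT, frames=[2,4,1,5] (faults so far: 4)
  step 8: ref 2 -> HIT, frames=[2,4,1,5] (faults so far: 4)
  step 9: ref 2 -> HIT, frames=[2,4,1,5] (faults so far: 4)
  step 10: ref 3 -> FAULT, evict 2, frames=[3,4,1,5] (faults so far: 5)
  step 11: ref 4 -> HIT, frames=[3,4,1,5] (faults so far: 5)
  step 12: ref 4 -> HIT, frames=[3,4,1,5] (faults so far: 5)
  step 13: ref 1 -> HIT, frames=[3,4,1,5] (faults so far: 5)
  step 14: ref 3 -> HIT, frames=[3,4,1,5] (faults so far: 5)
  Optimal total faults: 5

Answer: 5 6 5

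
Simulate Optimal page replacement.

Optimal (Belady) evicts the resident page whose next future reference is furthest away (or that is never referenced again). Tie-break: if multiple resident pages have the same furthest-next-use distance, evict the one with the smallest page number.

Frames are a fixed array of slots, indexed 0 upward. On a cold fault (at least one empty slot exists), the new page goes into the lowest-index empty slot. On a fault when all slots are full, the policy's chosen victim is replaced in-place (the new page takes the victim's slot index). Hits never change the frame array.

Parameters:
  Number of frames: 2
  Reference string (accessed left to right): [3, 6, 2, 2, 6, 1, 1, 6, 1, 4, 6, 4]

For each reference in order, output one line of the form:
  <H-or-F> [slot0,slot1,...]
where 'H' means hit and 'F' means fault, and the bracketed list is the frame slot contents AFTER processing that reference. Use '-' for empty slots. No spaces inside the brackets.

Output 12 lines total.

F [3,-]
F [3,6]
F [2,6]
H [2,6]
H [2,6]
F [1,6]
H [1,6]
H [1,6]
H [1,6]
F [4,6]
H [4,6]
H [4,6]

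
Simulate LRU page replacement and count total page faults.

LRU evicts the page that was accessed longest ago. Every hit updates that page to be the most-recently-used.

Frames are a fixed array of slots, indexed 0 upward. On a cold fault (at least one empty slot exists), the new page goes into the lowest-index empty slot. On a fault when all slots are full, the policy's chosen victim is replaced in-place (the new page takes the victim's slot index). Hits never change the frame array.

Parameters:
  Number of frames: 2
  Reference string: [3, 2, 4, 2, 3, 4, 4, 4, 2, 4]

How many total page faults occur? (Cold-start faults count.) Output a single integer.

Step 0: ref 3 → FAULT, frames=[3,-]
Step 1: ref 2 → FAULT, frames=[3,2]
Step 2: ref 4 → FAULT (evict 3), frames=[4,2]
Step 3: ref 2 → HIT, frames=[4,2]
Step 4: ref 3 → FAULT (evict 4), frames=[3,2]
Step 5: ref 4 → FAULT (evict 2), frames=[3,4]
Step 6: ref 4 → HIT, frames=[3,4]
Step 7: ref 4 → HIT, frames=[3,4]
Step 8: ref 2 → FAULT (evict 3), frames=[2,4]
Step 9: ref 4 → HIT, frames=[2,4]
Total faults: 6

Answer: 6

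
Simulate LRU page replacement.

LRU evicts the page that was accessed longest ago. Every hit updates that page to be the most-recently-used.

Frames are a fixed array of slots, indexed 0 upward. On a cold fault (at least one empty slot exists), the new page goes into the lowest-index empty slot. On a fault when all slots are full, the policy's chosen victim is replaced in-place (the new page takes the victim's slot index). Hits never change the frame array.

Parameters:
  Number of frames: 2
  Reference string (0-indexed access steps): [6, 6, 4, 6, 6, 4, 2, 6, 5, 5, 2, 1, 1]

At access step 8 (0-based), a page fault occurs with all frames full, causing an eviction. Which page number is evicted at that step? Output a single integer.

Step 0: ref 6 -> FAULT, frames=[6,-]
Step 1: ref 6 -> HIT, frames=[6,-]
Step 2: ref 4 -> FAULT, frames=[6,4]
Step 3: ref 6 -> HIT, frames=[6,4]
Step 4: ref 6 -> HIT, frames=[6,4]
Step 5: ref 4 -> HIT, frames=[6,4]
Step 6: ref 2 -> FAULT, evict 6, frames=[2,4]
Step 7: ref 6 -> FAULT, evict 4, frames=[2,6]
Step 8: ref 5 -> FAULT, evict 2, frames=[5,6]
At step 8: evicted page 2

Answer: 2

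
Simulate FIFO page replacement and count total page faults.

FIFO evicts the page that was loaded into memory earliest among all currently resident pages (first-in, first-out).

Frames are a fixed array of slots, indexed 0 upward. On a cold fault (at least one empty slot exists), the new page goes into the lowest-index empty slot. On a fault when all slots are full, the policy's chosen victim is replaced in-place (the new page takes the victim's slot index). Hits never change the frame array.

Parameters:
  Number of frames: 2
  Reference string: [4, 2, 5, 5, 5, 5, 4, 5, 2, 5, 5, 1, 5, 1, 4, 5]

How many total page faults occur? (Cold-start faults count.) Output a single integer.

Answer: 9

Derivation:
Step 0: ref 4 → FAULT, frames=[4,-]
Step 1: ref 2 → FAULT, frames=[4,2]
Step 2: ref 5 → FAULT (evict 4), frames=[5,2]
Step 3: ref 5 → HIT, frames=[5,2]
Step 4: ref 5 → HIT, frames=[5,2]
Step 5: ref 5 → HIT, frames=[5,2]
Step 6: ref 4 → FAULT (evict 2), frames=[5,4]
Step 7: ref 5 → HIT, frames=[5,4]
Step 8: ref 2 → FAULT (evict 5), frames=[2,4]
Step 9: ref 5 → FAULT (evict 4), frames=[2,5]
Step 10: ref 5 → HIT, frames=[2,5]
Step 11: ref 1 → FAULT (evict 2), frames=[1,5]
Step 12: ref 5 → HIT, frames=[1,5]
Step 13: ref 1 → HIT, frames=[1,5]
Step 14: ref 4 → FAULT (evict 5), frames=[1,4]
Step 15: ref 5 → FAULT (evict 1), frames=[5,4]
Total faults: 9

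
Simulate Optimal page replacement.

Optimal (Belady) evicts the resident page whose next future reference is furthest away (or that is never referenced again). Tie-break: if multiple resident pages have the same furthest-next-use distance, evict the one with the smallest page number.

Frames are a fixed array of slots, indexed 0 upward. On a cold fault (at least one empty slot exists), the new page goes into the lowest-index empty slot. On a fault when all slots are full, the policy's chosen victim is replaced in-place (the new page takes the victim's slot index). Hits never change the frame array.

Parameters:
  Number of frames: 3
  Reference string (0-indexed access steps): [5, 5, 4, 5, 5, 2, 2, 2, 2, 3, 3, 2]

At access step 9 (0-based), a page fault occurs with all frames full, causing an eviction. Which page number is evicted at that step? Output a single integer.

Step 0: ref 5 -> FAULT, frames=[5,-,-]
Step 1: ref 5 -> HIT, frames=[5,-,-]
Step 2: ref 4 -> FAULT, frames=[5,4,-]
Step 3: ref 5 -> HIT, frames=[5,4,-]
Step 4: ref 5 -> HIT, frames=[5,4,-]
Step 5: ref 2 -> FAULT, frames=[5,4,2]
Step 6: ref 2 -> HIT, frames=[5,4,2]
Step 7: ref 2 -> HIT, frames=[5,4,2]
Step 8: ref 2 -> HIT, frames=[5,4,2]
Step 9: ref 3 -> FAULT, evict 4, frames=[5,3,2]
At step 9: evicted page 4

Answer: 4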